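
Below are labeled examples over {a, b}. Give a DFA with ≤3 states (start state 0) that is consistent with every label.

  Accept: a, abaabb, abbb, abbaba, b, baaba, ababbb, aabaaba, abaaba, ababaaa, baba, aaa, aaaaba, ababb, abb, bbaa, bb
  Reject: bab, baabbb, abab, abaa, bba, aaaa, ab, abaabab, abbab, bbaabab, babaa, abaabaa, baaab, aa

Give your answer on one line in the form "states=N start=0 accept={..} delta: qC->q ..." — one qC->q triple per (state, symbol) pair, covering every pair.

State merging on the prefix tree: take the shortest (then alphabetical) example prefix whose next move is undefined and point that move at state 0, else 1, else 2, ...; a target is out if some Accept/Reject pair would then sit in one state with the same input left (inseparable). If every existing state is out, open a new one.
a: 0a undefined. 0a->0: no, a/aaaa meet in 0. Open state 1: 0a->1.
b: 0b undefined. 0b->0: no, a/bba meet in 1. 0b->1: no, bbaa/abaa meet in 1 with "baa" left. Open state 2: 0b->2.
aa: 1a undefined. 1a->0: ok.
ab: 1b undefined. 1b->0: ok.
ba: 2a undefined. 2a->0: no, a/babaa meet in 1. 2a->1: ok.
bb: 2b undefined. 2b->0: no, a/bba meet in 1. 2b->1: ok.
All examples now run through 3 states with every (state, symbol) defined. Accept strings end in {1,2}, Reject strings end in {0}; accept={1,2}.

states=3 start=0 accept={1,2} delta: 0a->1 0b->2 1a->0 1b->0 2a->1 2b->1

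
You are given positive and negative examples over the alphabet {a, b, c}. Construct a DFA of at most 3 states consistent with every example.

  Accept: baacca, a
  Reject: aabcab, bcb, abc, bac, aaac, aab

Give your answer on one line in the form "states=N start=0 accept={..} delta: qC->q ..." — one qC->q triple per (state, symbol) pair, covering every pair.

states=2 start=0 accept={0} delta: 0a->0 0b->1 0c->1 1a->0 1b->1 1c->1

Fold the examples into a partial DFA from state 0: repeatedly fix the first undefined (state, symbol) met by the shortest-then-alphabetical prefix, trying targets in increasing order and rejecting any under which an Accept and a Reject string meet in one state with the same remainder; add a state when all current targets are rejected. Accepting states are where Accept strings end.
a: 0a undefined. 0a->0: ok.
b: 0b undefined. 0b->0: no, a/aab meet in 0. Open state 1: 0b->1.
ba: 1a undefined. 1a->0: ok.
bc: 1c undefined. 1c->0: no, a/abc meet in 0. 1c->1: ok.
bac: 0c undefined. 0c->0: no, baacca/bac meet in 0. 0c->1: ok.
bcb: 1b undefined. 1b->0: no, baacca/bcb meet in 0. 1b->1: ok.
All examples now run through 2 states with every (state, symbol) defined. Accept strings end in {0}, Reject strings end in {1}; accept={0}.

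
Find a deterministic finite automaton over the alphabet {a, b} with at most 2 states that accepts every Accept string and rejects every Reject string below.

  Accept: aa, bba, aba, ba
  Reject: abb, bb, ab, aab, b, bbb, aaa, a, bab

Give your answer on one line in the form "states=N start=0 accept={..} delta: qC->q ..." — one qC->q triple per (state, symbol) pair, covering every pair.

states=2 start=0 accept={0} delta: 0a->1 0b->1 1a->0 1b->1

Grow the machine one transition at a time. Run the examples from 0; the earliest place one falls off (shortest prefix, ties alphabetical) gets sent to the lowest-numbered state that keeps every Accept/Reject pair distinguishable — a pair clashes when both reach the same state with identical unread suffix — and to a fresh state only if none does.
a: 0a undefined. 0a->0: no, aa/aaa meet in 0. Open state 1: 0a->1.
b: 0b undefined. 0b->0: no, bba/a meet in 1. 0b->1: ok.
aa: 1a undefined. 1a->0: ok.
ab: 1b undefined. 1b->0: no, aa/bb meet in 0. 1b->1: ok.
All examples now run through 2 states with every (state, symbol) defined. Accept strings end in {0}, Reject strings end in {1}; accept={0}.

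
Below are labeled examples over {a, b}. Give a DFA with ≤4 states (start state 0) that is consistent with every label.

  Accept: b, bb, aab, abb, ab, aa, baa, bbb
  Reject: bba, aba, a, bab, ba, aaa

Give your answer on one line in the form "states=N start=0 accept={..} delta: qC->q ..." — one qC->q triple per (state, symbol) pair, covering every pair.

states=4 start=0 accept={0,2} delta: 0a->1 0b->2 1a->0 1b->0 2a->3 2b->0 3a->0 3b->1

Grow the machine one transition at a time. Run the examples from 0; the earliest place one falls off (shortest prefix, ties alphabetical) gets sent to the lowest-numbered state that keeps every Accept/Reject pair distinguishable — a pair clashes when both reach the same state with identical unread suffix — and to a fresh state only if none does.
a: 0a undefined. 0a->0: no, aa/a meet in 0. Open state 1: 0a->1.
b: 0b undefined. 0b->0: no, ab/bab meet in 1 with "b" left. 0b->1: no, b/a meet in 1. Open state 2: 0b->2.
aa: 1a undefined. 1a->0: ok.
ab: 1b undefined. 1b->0: ok.
ba: 2a undefined. 2a->0: no, b/bab meet in 2. 2a->1: no, ab/bab meet in 0. 2a->2: no, b/ba meet in 2. Open state 3: 2a->3.
bb: 2b undefined. 2b->0: ok.
baa: 3a undefined. 3a->0: ok.
bab: 3b undefined. 3b->0: no, bb/bab meet in 0. 3b->1: ok.
All examples now run through 4 states with every (state, symbol) defined. Accept strings end in {0,2}, Reject strings end in {1,3}; accept={0,2}.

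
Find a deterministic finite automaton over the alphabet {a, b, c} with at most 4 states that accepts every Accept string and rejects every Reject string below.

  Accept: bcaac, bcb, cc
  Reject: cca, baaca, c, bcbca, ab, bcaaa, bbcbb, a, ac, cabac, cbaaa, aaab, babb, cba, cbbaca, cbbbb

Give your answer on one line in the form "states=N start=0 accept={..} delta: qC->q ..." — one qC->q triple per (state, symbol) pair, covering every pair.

Grow the machine one transition at a time. Run the examples from 0; the earliest place one falls off (shortest prefix, ties alphabetical) gets sent to the lowest-numbered state that keeps every Accept/Reject pair distinguishable — a pair clashes when both reach the same state with identical unread suffix — and to a fresh state only if none does.
a: 0a undefined. 0a->0: ok.
b: 0b undefined. 0b->0: ok.
c: 0c undefined. 0c->0: no, bcaac/cca meet in 0. Open state 1: 0c->1.
ca: 1a undefined. 1a->0: no, bcaac/c meet in 1. 1a->1: ok.
cb: 1b undefined. 1b->0: no, bcb/ab meet in 0. 1b->1: no, bcaac/cabac meet in 1 with "c" left. Open state 2: 1b->2.
cc: 1c undefined. 1c->0: no, bcaac/cca meet in 0. 1c->1: no, bcaac/cca meet in 1. 1c->2: ok.
cba: 2a undefined. 2a->0: ok.
cbb: 2b undefined. 2b->0: ok.
bcbc: 2c undefined. 2c->0: ok.
All examples now run through 3 states with every (state, symbol) defined. Accept strings end in {2}, Reject strings end in {0,1}; accept={2}.

states=3 start=0 accept={2} delta: 0a->0 0b->0 0c->1 1a->1 1b->2 1c->2 2a->0 2b->0 2c->0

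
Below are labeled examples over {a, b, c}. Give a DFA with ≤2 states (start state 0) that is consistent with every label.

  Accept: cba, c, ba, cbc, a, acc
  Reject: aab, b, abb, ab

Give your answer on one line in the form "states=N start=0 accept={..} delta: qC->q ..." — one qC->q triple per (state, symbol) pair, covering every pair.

Grow the machine one transition at a time. Run the examples from 0; the earliest place one falls off (shortest prefix, ties alphabetical) gets sent to the lowest-numbered state that keeps every Accept/Reject pair distinguishable — a pair clashes when both reach the same state with identical unread suffix — and to a fresh state only if none does.
a: 0a undefined. 0a->0: ok.
b: 0b undefined. 0b->0: no, ba/aab meet in 0. Open state 1: 0b->1.
c: 0c undefined. 0c->0: ok.
ba: 1a undefined. 1a->0: ok.
abb: 1b undefined. 1b->0: no, cba/abb meet in 0. 1b->1: ok.
cbc: 1c undefined. 1c->0: ok.
All examples now run through 2 states with every (state, symbol) defined. Accept strings end in {0}, Reject strings end in {1}; accept={0}.

states=2 start=0 accept={0} delta: 0a->0 0b->1 0c->0 1a->0 1b->1 1c->0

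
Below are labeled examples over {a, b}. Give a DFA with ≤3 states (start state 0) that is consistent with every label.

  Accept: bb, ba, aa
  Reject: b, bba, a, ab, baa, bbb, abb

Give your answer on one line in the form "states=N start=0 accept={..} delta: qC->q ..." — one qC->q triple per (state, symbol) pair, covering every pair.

Grow the machine one transition at a time. Run the examples from 0; the earliest place one falls off (shortest prefix, ties alphabetical) gets sent to the lowest-numbered state that keeps every Accept/Reject pair distinguishable — a pair clashes when both reach the same state with identical unread suffix — and to a fresh state only if none does.
a: 0a undefined. 0a->0: no, bb/abb meet in 0 with "bb" left. Open state 1: 0a->1.
b: 0b undefined. 0b->0: no, bb/b meet in 0. 0b->1: no, bb/ab meet in 1 with "b" left. Open state 2: 0b->2.
aa: 1a undefined. 1a->0: ok.
ab: 1b undefined. 1b->0: no, aa/ab meet in 0. 1b->1: ok.
ba: 2a undefined. 2a->0: ok.
bb: 2b undefined. 2b->0: ok.
All examples now run through 3 states with every (state, symbol) defined. Accept strings end in {0}, Reject strings end in {1,2}; accept={0}.

states=3 start=0 accept={0} delta: 0a->1 0b->2 1a->0 1b->1 2a->0 2b->0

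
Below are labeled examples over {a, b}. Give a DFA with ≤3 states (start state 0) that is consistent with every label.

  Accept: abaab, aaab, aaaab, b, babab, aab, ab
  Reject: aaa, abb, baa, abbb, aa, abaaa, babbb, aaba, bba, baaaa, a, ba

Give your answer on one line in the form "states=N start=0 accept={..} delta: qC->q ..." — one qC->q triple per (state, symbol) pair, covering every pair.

Fold the examples into a partial DFA from state 0: repeatedly fix the first undefined (state, symbol) met by the shortest-then-alphabetical prefix, trying targets in increasing order and rejecting any under which an Accept and a Reject string meet in one state with the same remainder; add a state when all current targets are rejected. Accepting states are where Accept strings end.
a: 0a undefined. 0a->0: ok.
b: 0b undefined. 0b->0: no, abaab/aaa meet in 0. Open state 1: 0b->1.
ba: 1a undefined. 1a->0: ok.
bb: 1b undefined. 1b->0: no, abaab/abbb meet in 1. 1b->1: no, abaab/abb meet in 1. Open state 2: 1b->2.
bba: 2a undefined. 2a->0: ok.
abbb: 2b undefined. 2b->0: ok.
All examples now run through 3 states with every (state, symbol) defined. Accept strings end in {1}, Reject strings end in {0,2}; accept={1}.

states=3 start=0 accept={1} delta: 0a->0 0b->1 1a->0 1b->2 2a->0 2b->0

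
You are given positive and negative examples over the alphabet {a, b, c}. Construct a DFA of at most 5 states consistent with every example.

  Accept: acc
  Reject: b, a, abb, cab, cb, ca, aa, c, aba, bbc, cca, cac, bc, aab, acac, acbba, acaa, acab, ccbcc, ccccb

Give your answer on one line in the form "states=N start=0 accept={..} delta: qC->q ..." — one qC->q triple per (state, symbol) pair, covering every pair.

State merging on the prefix tree: take the shortest (then alphabetical) example prefix whose next move is undefined and point that move at state 0, else 1, else 2, ...; a target is out if some Accept/Reject pair would then sit in one state with the same input left (inseparable). If every existing state is out, open a new one.
a: 0a undefined. 0a->0: ok.
b: 0b undefined. 0b->0: ok.
c: 0c undefined. 0c->0: no, acc/b meet in 0. Open state 1: 0c->1.
ca: 1a undefined. 1a->0: ok.
cb: 1b undefined. 1b->0: ok.
cc: 1c undefined. 1c->0: no, acc/b meet in 0. 1c->1: no, acc/c meet in 1. Open state 2: 1c->2.
cca: 2a undefined. 2a->0: ok.
ccb: 2b undefined. 2b->0: no, acc/ccbcc meet in 2. 2b->1: ok.
ccc: 2c undefined. 2c->0: ok.
All examples now run through 3 states with every (state, symbol) defined. Accept strings end in {2}, Reject strings end in {0,1}; accept={2}.

states=3 start=0 accept={2} delta: 0a->0 0b->0 0c->1 1a->0 1b->0 1c->2 2a->0 2b->1 2c->0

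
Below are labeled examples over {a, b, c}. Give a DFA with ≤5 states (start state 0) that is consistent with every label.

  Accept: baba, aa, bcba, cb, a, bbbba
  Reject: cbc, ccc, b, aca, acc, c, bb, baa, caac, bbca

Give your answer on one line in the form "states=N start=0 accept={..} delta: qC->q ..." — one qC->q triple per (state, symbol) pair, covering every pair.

Fold the examples into a partial DFA from state 0: repeatedly fix the first undefined (state, symbol) met by the shortest-then-alphabetical prefix, trying targets in increasing order and rejecting any under which an Accept and a Reject string meet in one state with the same remainder; add a state when all current targets are rejected. Accepting states are where Accept strings end.
a: 0a undefined. 0a->0: ok.
b: 0b undefined. 0b->0: no, baba/b meet in 0. Open state 1: 0b->1.
c: 0c undefined. 0c->0: no, aa/ccc meet in 0. 0c->1: no, cb/bb meet in 1 with "b" left. Open state 2: 0c->2.
ba: 1a undefined. 1a->0: no, baba/baa meet in 0. 1a->1: ok.
bb: 1b undefined. 1b->0: no, baba/bb meet in 0. 1b->1: no, baba/b meet in 1. 1b->2: no, baba/aca meet in 2 with "a" left. Open state 3: 1b->3.
bc: 1c undefined. 1c->0: no, bcba/b meet in 1. 1c->1: ok.
ca: 2a undefined. 2a->0: no, aa/aca meet in 0. 2a->1: ok.
cb: 2b undefined. 2b->0: ok.
cc: 2c undefined. 2c->0: no, aa/acc meet in 0. 2c->1: ok.
bbb: 3b undefined. 3b->0: no, bbbba/ccc meet in 1. 3b->1: ok.
bbc: 3c undefined. 3c->0: no, aa/bbca meet in 0. 3c->1: ok.
baba: 3a undefined. 3a->0: ok.
All examples now run through 4 states with every (state, symbol) defined. Accept strings end in {0}, Reject strings end in {1,2,3}; accept={0}.

states=4 start=0 accept={0} delta: 0a->0 0b->1 0c->2 1a->1 1b->3 1c->1 2a->1 2b->0 2c->1 3a->0 3b->1 3c->1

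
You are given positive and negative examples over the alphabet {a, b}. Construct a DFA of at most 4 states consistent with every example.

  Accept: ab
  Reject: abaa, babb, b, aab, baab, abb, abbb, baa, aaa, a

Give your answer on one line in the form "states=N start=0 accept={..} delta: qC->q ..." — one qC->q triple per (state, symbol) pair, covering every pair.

states=3 start=0 accept={2} delta: 0a->1 0b->0 1a->0 1b->2 2a->0 2b->0

Grow the machine one transition at a time. Run the examples from 0; the earliest place one falls off (shortest prefix, ties alphabetical) gets sent to the lowest-numbered state that keeps every Accept/Reject pair distinguishable — a pair clashes when both reach the same state with identical unread suffix — and to a fresh state only if none does.
a: 0a undefined. 0a->0: no, ab/b meet in 0 with "b" left. Open state 1: 0a->1.
b: 0b undefined. 0b->0: ok.
aa: 1a undefined. 1a->0: ok.
ab: 1b undefined. 1b->0: no, ab/abaa meet in 0. 1b->1: no, ab/abaa meet in 1. Open state 2: 1b->2.
aba: 2a undefined. 2a->0: ok.
abb: 2b undefined. 2b->0: ok.
All examples now run through 3 states with every (state, symbol) defined. Accept strings end in {2}, Reject strings end in {0,1}; accept={2}.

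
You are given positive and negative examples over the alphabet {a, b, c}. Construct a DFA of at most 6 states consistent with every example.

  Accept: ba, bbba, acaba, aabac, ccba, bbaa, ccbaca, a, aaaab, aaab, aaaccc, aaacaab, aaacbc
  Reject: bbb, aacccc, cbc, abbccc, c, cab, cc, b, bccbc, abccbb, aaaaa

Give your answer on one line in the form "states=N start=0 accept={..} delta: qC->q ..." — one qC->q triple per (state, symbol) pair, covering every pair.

states=5 start=0 accept={1,2} delta: 0a->1 0b->0 0c->0 1a->2 1b->0 1c->0 2a->3 2b->1 2c->1 3a->2 3b->1 3c->4 4a->1 4b->2 4c->2

Fold the examples into a partial DFA from state 0: repeatedly fix the first undefined (state, symbol) met by the shortest-then-alphabetical prefix, trying targets in increasing order and rejecting any under which an Accept and a Reject string meet in one state with the same remainder; add a state when all current targets are rejected. Accepting states are where Accept strings end.
a: 0a undefined. 0a->0: no, a/aaaaa meet in 0. Open state 1: 0a->1.
b: 0b undefined. 0b->0: ok.
c: 0c undefined. 0c->0: ok.
aa: 1a undefined. 1a->0: no, ba/aaaaa meet in 1. 1a->1: no, ba/aaaaa meet in 1. Open state 2: 1a->2.
ab: 1b undefined. 1b->0: ok.
ac: 1c undefined. 1c->0: ok.
aaa: 2a undefined. 2a->0: no, bbaa/aaaaa meet in 2. 2a->1: no, ba/aaaaa meet in 1. 2a->2: no, bbaa/aaaaa meet in 2. Open state 3: 2a->3.
aab: 2b undefined. 2b->0: no, aabac/bbb meet in 0. 2b->1: ok.
aac: 2c undefined. 2c->0: no, aabac/bbb meet in 0. 2c->1: ok.
aaaa: 3a undefined. 3a->0: no, ba/aaaaa meet in 1. 3a->1: no, bbaa/aaaaa meet in 2. 3a->2: ok.
aaab: 3b undefined. 3b->0: no, aaab/bbb meet in 0. 3b->1: ok.
aaac: 3c undefined. 3c->0: no, aaaccc/bbb meet in 0. 3c->1: no, aaaccc/bbb meet in 0. 3c->2: no, aaaccc/bbb meet in 0. 3c->3: no, aaaccc/aaaaa meet in 3. Open state 4: 3c->4.
aaaca: 4a undefined. 4a->0: no, aaacaab/bbb meet in 0. 4a->1: ok.
aaacb: 4b undefined. 4b->0: no, aaacbc/bbb meet in 0. 4b->1: no, aaacbc/bbb meet in 0. 4b->2: ok.
aaacc: 4c undefined. 4c->0: no, aaaccc/bbb meet in 0. 4c->1: no, aaaccc/bbb meet in 0. 4c->2: ok.
All examples now run through 5 states with every (state, symbol) defined. Accept strings end in {1,2}, Reject strings end in {0,3}; accept={1,2}.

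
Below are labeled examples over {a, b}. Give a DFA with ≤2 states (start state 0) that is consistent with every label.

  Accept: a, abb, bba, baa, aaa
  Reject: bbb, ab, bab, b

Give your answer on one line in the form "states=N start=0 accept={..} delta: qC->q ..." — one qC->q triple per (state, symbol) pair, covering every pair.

states=2 start=0 accept={0} delta: 0a->0 0b->1 1a->0 1b->0

State merging on the prefix tree: take the shortest (then alphabetical) example prefix whose next move is undefined and point that move at state 0, else 1, else 2, ...; a target is out if some Accept/Reject pair would then sit in one state with the same input left (inseparable). If every existing state is out, open a new one.
a: 0a undefined. 0a->0: ok.
b: 0b undefined. 0b->0: no, a/bbb meet in 0. Open state 1: 0b->1.
ba: 1a undefined. 1a->0: ok.
bb: 1b undefined. 1b->0: ok.
All examples now run through 2 states with every (state, symbol) defined. Accept strings end in {0}, Reject strings end in {1}; accept={0}.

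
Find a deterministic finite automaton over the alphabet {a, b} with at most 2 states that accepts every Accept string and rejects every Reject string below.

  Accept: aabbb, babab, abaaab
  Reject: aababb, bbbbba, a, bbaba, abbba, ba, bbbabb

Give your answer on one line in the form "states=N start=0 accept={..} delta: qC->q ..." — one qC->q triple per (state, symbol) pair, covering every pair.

states=2 start=0 accept={1} delta: 0a->0 0b->1 1a->0 1b->0

Fold the examples into a partial DFA from state 0: repeatedly fix the first undefined (state, symbol) met by the shortest-then-alphabetical prefix, trying targets in increasing order and rejecting any under which an Accept and a Reject string meet in one state with the same remainder; add a state when all current targets are rejected. Accepting states are where Accept strings end.
a: 0a undefined. 0a->0: ok.
b: 0b undefined. 0b->0: no, aabbb/aababb meet in 0. Open state 1: 0b->1.
ba: 1a undefined. 1a->0: ok.
bb: 1b undefined. 1b->0: ok.
All examples now run through 2 states with every (state, symbol) defined. Accept strings end in {1}, Reject strings end in {0}; accept={1}.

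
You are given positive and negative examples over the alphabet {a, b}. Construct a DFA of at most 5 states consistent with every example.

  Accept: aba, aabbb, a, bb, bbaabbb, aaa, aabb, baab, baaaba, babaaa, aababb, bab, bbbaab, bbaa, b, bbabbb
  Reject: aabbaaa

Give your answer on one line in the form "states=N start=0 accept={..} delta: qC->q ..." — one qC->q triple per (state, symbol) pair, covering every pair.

states=4 start=0 accept={0,1,2} delta: 0a->0 0b->1 1a->0 1b->2 2a->3 2b->0 3a->2 3b->0

Fold the examples into a partial DFA from state 0: repeatedly fix the first undefined (state, symbol) met by the shortest-then-alphabetical prefix, trying targets in increasing order and rejecting any under which an Accept and a Reject string meet in one state with the same remainder; add a state when all current targets are rejected. Accepting states are where Accept strings end.
a: 0a undefined. 0a->0: ok.
b: 0b undefined. 0b->0: no, aba/aabbaaa meet in 0. Open state 1: 0b->1.
ba: 1a undefined. 1a->0: ok.
bb: 1b undefined. 1b->0: no, aba/aabbaaa meet in 0. 1b->1: no, aba/aabbaaa meet in 0. Open state 2: 1b->2.
bba: 2a undefined. 2a->0: no, aba/aabbaaa meet in 0. 2a->1: no, aba/aabbaaa meet in 0. 2a->2: no, bb/aabbaaa meet in 2. Open state 3: 2a->3.
bbb: 2b undefined. 2b->0: ok.
bbaa: 3a undefined. 3a->0: no, aba/aabbaaa meet in 0. 3a->1: no, aba/aabbaaa meet in 0. 3a->2: ok.
bbab: 3b undefined. 3b->0: ok.
All examples now run through 4 states with every (state, symbol) defined. Accept strings end in {0,1,2}, Reject strings end in {3}; accept={0,1,2}.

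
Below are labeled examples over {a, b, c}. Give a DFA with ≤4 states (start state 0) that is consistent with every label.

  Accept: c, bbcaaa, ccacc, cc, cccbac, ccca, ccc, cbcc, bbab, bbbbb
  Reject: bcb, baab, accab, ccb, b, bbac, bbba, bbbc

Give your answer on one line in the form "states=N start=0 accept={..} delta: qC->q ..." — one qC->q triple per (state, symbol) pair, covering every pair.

State merging on the prefix tree: take the shortest (then alphabetical) example prefix whose next move is undefined and point that move at state 0, else 1, else 2, ...; a target is out if some Accept/Reject pair would then sit in one state with the same input left (inseparable). If every existing state is out, open a new one.
a: 0a undefined. 0a->0: ok.
b: 0b undefined. 0b->0: no, c/bbac meet in 0 with "c" left. Open state 1: 0b->1.
c: 0c undefined. 0c->0: ok.
ba: 1a undefined. 1a->0: ok.
bb: 1b undefined. 1b->0: no, c/bbac meet in 0. 1b->1: no, c/bbac meet in 0. Open state 2: 1b->2.
bc: 1c undefined. 1c->0: ok.
bba: 2a undefined. 2a->0: no, c/bbac meet in 0. 2a->1: no, c/bbac meet in 0. 2a->2: ok.
bbb: 2b undefined. 2b->0: no, c/bbba meet in 0. 2b->1: no, c/bbba meet in 0. 2b->2: no, bbab/bbba meet in 2. Open state 3: 2b->3.
bbc: 2c undefined. 2c->0: no, c/bbac meet in 0. 2c->1: ok.
bbba: 3a undefined. 3a->0: no, c/bbba meet in 0. 3a->1: ok.
bbbb: 3b undefined. 3b->0: no, bbbbb/bcb meet in 1. 3b->1: ok.
bbbc: 3c undefined. 3c->0: no, c/bbbc meet in 0. 3c->1: ok.
All examples now run through 4 states with every (state, symbol) defined. Accept strings end in {0,2,3}, Reject strings end in {1}; accept={0,2,3}.

states=4 start=0 accept={0,2,3} delta: 0a->0 0b->1 0c->0 1a->0 1b->2 1c->0 2a->2 2b->3 2c->1 3a->1 3b->1 3c->1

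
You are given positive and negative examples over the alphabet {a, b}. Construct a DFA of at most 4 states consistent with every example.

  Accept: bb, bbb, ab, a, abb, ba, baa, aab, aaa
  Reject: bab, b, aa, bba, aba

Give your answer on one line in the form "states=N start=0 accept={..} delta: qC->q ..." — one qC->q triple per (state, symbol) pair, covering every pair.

Fold the examples into a partial DFA from state 0: repeatedly fix the first undefined (state, symbol) met by the shortest-then-alphabetical prefix, trying targets in increasing order and rejecting any under which an Accept and a Reject string meet in one state with the same remainder; add a state when all current targets are rejected. Accepting states are where Accept strings end.
a: 0a undefined. 0a->0: no, ab/b meet in 0 with "b" left. Open state 1: 0a->1.
b: 0b undefined. 0b->0: no, bb/b meet in 0. 0b->1: no, a/b meet in 1. Open state 2: 0b->2.
aa: 1a undefined. 1a->0: no, aab/b meet in 2. 1a->1: no, a/aa meet in 1. 1a->2: ok.
ab: 1b undefined. 1b->0: no, a/aba meet in 1. 1b->1: ok.
ba: 2a undefined. 2a->0: ok.
bb: 2b undefined. 2b->0: no, bbb/bab meet in 2. 2b->1: ok.
All examples now run through 3 states with every (state, symbol) defined. Accept strings end in {0,1}, Reject strings end in {2}; accept={0,1}.

states=3 start=0 accept={0,1} delta: 0a->1 0b->2 1a->2 1b->1 2a->0 2b->1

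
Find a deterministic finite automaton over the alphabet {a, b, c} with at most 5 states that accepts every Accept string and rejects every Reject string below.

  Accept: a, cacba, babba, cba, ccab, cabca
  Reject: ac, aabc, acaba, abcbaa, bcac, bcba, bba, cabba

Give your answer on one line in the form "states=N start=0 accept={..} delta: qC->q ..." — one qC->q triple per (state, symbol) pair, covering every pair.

Grow the machine one transition at a time. Run the examples from 0; the earliest place one falls off (shortest prefix, ties alphabetical) gets sent to the lowest-numbered state that keeps every Accept/Reject pair distinguishable — a pair clashes when both reach the same state with identical unread suffix — and to a fresh state only if none does.
a: 0a undefined. 0a->0: ok.
b: 0b undefined. 0b->0: no, a/bba meet in 0. Open state 1: 0b->1.
c: 0c undefined. 0c->0: no, a/ac meet in 0. 0c->1: no, babba/cabba meet in 1 with "abba" left. Open state 2: 0c->2.
ba: 1a undefined. 1a->0: no, babba/bba meet in 1 with "ba" left. 1a->1: ok.
bb: 1b undefined. 1b->0: no, a/bba meet in 0. 1b->1: no, babba/bba meet in 1. 1b->2: ok.
bc: 1c undefined. 1c->0: no, a/aabc meet in 0. 1c->1: ok.
ca: 2a undefined. 2a->0: no, a/abcbaa meet in 0. 2a->1: no, cacba/aabc meet in 1. 2a->2: no, babba/acaba meet in 2 with "ba" left. Open state 3: 2a->3.
cb: 2b undefined. 2b->0: ok.
cc: 2c undefined. 2c->0: no, ccab/aabc meet in 1. 2c->1: no, ccab/ac meet in 2. 2c->2: ok.
cab: 3b undefined. 3b->0: no, a/acaba meet in 0. 3b->1: no, ccab/aabc meet in 1. 3b->2: no, a/cabba meet in 0. 3b->3: no, ccab/bcba meet in 3. Open state 4: 3b->4.
cac: 3c undefined. 3c->0: no, cacba/aabc meet in 1. 3c->1: no, cacba/bcba meet in 3. 3c->2: ok.
cabb: 4b undefined. 4b->0: no, a/cabba meet in 0. 4b->1: ok.
cabc: 4c undefined. 4c->0: ok.
acaba: 4a undefined. 4a->0: no, a/acaba meet in 0. 4a->1: ok.
abcbaa: 3a undefined. 3a->0: no, a/abcbaa meet in 0. 3a->1: ok.
All examples now run through 5 states with every (state, symbol) defined. Accept strings end in {0,4}, Reject strings end in {1,2,3}; accept={0,4}.

states=5 start=0 accept={0,4} delta: 0a->0 0b->1 0c->2 1a->1 1b->2 1c->1 2a->3 2b->0 2c->2 3a->1 3b->4 3c->2 4a->1 4b->1 4c->0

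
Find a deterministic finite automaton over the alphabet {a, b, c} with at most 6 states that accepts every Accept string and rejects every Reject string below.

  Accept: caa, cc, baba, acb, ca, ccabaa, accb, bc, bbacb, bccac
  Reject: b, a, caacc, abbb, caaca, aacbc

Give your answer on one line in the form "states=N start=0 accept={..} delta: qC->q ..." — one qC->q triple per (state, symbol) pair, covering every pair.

states=5 start=0 accept={2,3} delta: 0a->0 0b->1 0c->1 1a->2 1b->2 1c->3 2a->2 2b->1 2c->4 3a->1 3b->2 3c->3 4a->0 4b->2 4c->0

Grow the machine one transition at a time. Run the examples from 0; the earliest place one falls off (shortest prefix, ties alphabetical) gets sent to the lowest-numbered state that keeps every Accept/Reject pair distinguishable — a pair clashes when both reach the same state with identical unread suffix — and to a fresh state only if none does.
a: 0a undefined. 0a->0: ok.
b: 0b undefined. 0b->0: no, baba/b meet in 0. Open state 1: 0b->1.
c: 0c undefined. 0c->0: no, caa/a meet in 0. 0c->1: ok.
ba: 1a undefined. 1a->0: no, caa/a meet in 0. 1a->1: no, caa/b meet in 1. Open state 2: 1a->2.
bb: 1b undefined. 1b->0: no, acb/a meet in 0. 1b->1: no, cc/aacbc meet in 1 with "c" left. 1b->2: ok.
bc: 1c undefined. 1c->0: no, cc/a meet in 0. 1c->1: no, cc/b meet in 1. 1c->2: no, accb/abbb meet in 2 with "b" left. Open state 3: 1c->3.
bab: 2b undefined. 2b->0: no, baba/a meet in 0. 2b->1: ok.
bba: 2a undefined. 2a->0: no, caa/a meet in 0. 2a->1: no, caa/b meet in 1. 2a->2: ok.
bcc: 3c undefined. 3c->0: no, bccac/b meet in 1. 3c->1: no, bccac/aacbc meet in 2 with "c" left. 3c->2: no, bccac/aacbc meet in 2 with "c" left. 3c->3: ok.
cca: 3a undefined. 3a->0: no, bccac/b meet in 1. 3a->1: ok.
accb: 3b undefined. 3b->0: no, accb/a meet in 0. 3b->1: no, accb/b meet in 1. 3b->2: ok.
bbac: 2c undefined. 2c->0: no, bbacb/b meet in 1. 2c->1: no, caa/caaca meet in 2. 2c->2: no, caa/caacc meet in 2. 2c->3: no, cc/caacc meet in 3. Open state 4: 2c->4.
bbacb: 4b undefined. 4b->0: no, bbacb/a meet in 0. 4b->1: no, bbacb/b meet in 1. 4b->2: ok.
caaca: 4a undefined. 4a->0: ok.
caacc: 4c undefined. 4c->0: ok.
All examples now run through 5 states with every (state, symbol) defined. Accept strings end in {2,3}, Reject strings end in {0,1,4}; accept={2,3}.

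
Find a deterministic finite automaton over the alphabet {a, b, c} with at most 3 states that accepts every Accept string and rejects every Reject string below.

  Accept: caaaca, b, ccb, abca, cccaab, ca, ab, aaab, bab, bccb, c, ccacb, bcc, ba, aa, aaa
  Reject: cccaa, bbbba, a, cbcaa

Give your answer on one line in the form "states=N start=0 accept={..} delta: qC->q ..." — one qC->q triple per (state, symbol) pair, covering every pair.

Grow the machine one transition at a time. Run the examples from 0; the earliest place one falls off (shortest prefix, ties alphabetical) gets sent to the lowest-numbered state that keeps every Accept/Reject pair distinguishable — a pair clashes when both reach the same state with identical unread suffix — and to a fresh state only if none does.
a: 0a undefined. 0a->0: no, aa/a meet in 0. Open state 1: 0a->1.
b: 0b undefined. 0b->0: no, ba/bbbba meet in 1. 0b->1: no, b/a meet in 1. Open state 2: 0b->2.
c: 0c undefined. 0c->0: no, ca/a meet in 1. 0c->1: no, c/a meet in 1. 0c->2: ok.
aa: 1a undefined. 1a->0: no, aaa/a meet in 1. 1a->1: no, aa/a meet in 1. 1a->2: ok.
ab: 1b undefined. 1b->0: ok.
ba: 2a undefined. 2a->0: ok.
bb: 2b undefined. 2b->0: ok.
bc: 2c undefined. 2c->0: no, caaaca/cccaa meet in 1. 2c->1: ok.
bcc: 1c undefined. 1c->0: no, caaaca/cccaa meet in 2. 1c->1: no, ccb/cccaa meet in 0. 1c->2: ok.
All examples now run through 3 states with every (state, symbol) defined. Accept strings end in {0,2}, Reject strings end in {1}; accept={0,2}.

states=3 start=0 accept={0,2} delta: 0a->1 0b->2 0c->2 1a->2 1b->0 1c->2 2a->0 2b->0 2c->1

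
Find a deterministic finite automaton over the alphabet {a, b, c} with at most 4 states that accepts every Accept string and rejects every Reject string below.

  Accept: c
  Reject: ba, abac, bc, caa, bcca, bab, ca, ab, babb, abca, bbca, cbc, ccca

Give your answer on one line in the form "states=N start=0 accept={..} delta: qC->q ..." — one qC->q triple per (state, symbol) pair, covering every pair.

Grow the machine one transition at a time. Run the examples from 0; the earliest place one falls off (shortest prefix, ties alphabetical) gets sent to the lowest-numbered state that keeps every Accept/Reject pair distinguishable — a pair clashes when both reach the same state with identical unread suffix — and to a fresh state only if none does.
a: 0a undefined. 0a->0: ok.
b: 0b undefined. 0b->0: no, c/abac meet in 0 with "c" left. Open state 1: 0b->1.
c: 0c undefined. 0c->0: no, c/caa meet in 0. 0c->1: no, c/ab meet in 1. Open state 2: 0c->2.
ba: 1a undefined. 1a->0: no, c/abac meet in 2. 1a->1: ok.
bb: 1b undefined. 1b->0: ok.
bc: 1c undefined. 1c->0: ok.
ca: 2a undefined. 2a->0: ok.
cb: 2b undefined. 2b->0: no, c/cbc meet in 2. 2b->1: ok.
cc: 2c undefined. 2c->0: ok.
All examples now run through 3 states with every (state, symbol) defined. Accept strings end in {2}, Reject strings end in {0,1}; accept={2}.

states=3 start=0 accept={2} delta: 0a->0 0b->1 0c->2 1a->1 1b->0 1c->0 2a->0 2b->1 2c->0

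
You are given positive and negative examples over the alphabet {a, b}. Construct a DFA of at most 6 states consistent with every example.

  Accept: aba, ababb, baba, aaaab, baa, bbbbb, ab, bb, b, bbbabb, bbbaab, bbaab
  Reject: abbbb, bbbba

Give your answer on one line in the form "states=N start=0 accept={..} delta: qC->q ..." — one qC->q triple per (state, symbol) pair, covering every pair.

states=5 start=0 accept={0,1,2} delta: 0a->0 0b->1 1a->0 1b->2 2a->0 2b->3 3a->0 3b->4 4a->3 4b->0

State merging on the prefix tree: take the shortest (then alphabetical) example prefix whose next move is undefined and point that move at state 0, else 1, else 2, ...; a target is out if some Accept/Reject pair would then sit in one state with the same input left (inseparable). If every existing state is out, open a new one.
a: 0a undefined. 0a->0: ok.
b: 0b undefined. 0b->0: no, aba/abbbb meet in 0. Open state 1: 0b->1.
ba: 1a undefined. 1a->0: ok.
bb: 1b undefined. 1b->0: no, aba/abbbb meet in 0. 1b->1: no, aba/bbbba meet in 0. Open state 2: 1b->2.
bba: 2a undefined. 2a->0: ok.
bbb: 2b undefined. 2b->0: no, aba/bbbba meet in 0. 2b->1: no, aba/bbbba meet in 0. 2b->2: no, aba/bbbba meet in 0. Open state 3: 2b->3.
bbba: 3a undefined. 3a->0: ok.
bbbb: 3b undefined. 3b->0: no, aba/abbbb meet in 0. 3b->1: no, aba/bbbba meet in 0. 3b->2: no, aba/bbbba meet in 0. 3b->3: no, aba/bbbba meet in 0. Open state 4: 3b->4.
bbbba: 4a undefined. 4a->0: no, aba/bbbba meet in 0. 4a->1: no, aaaab/bbbba meet in 1. 4a->2: no, ababb/bbbba meet in 2. 4a->3: ok.
bbbbb: 4b undefined. 4b->0: ok.
All examples now run through 5 states with every (state, symbol) defined. Accept strings end in {0,1,2}, Reject strings end in {3,4}; accept={0,1,2}.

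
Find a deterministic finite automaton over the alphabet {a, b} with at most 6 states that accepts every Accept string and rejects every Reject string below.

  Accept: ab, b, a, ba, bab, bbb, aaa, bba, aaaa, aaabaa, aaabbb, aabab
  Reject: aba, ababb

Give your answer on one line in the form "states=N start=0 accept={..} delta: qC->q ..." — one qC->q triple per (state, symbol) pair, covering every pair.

states=4 start=0 accept={0,1,2} delta: 0a->1 0b->0 1a->0 1b->2 2a->3 2b->3 3a->0 3b->2

Grow the machine one transition at a time. Run the examples from 0; the earliest place one falls off (shortest prefix, ties alphabetical) gets sent to the lowest-numbered state that keeps every Accept/Reject pair distinguishable — a pair clashes when both reach the same state with identical unread suffix — and to a fresh state only if none does.
a: 0a undefined. 0a->0: no, ba/aba meet in 0 with "ba" left. Open state 1: 0a->1.
b: 0b undefined. 0b->0: ok.
aa: 1a undefined. 1a->0: ok.
ab: 1b undefined. 1b->0: no, ab/ababb meet in 0. 1b->1: no, b/aba meet in 0. Open state 2: 1b->2.
aba: 2a undefined. 2a->0: no, b/aba meet in 0. 2a->1: no, a/aba meet in 1. 2a->2: no, ab/aba meet in 2. Open state 3: 2a->3.
abab: 3b undefined. 3b->0: no, b/ababb meet in 0. 3b->1: no, ab/ababb meet in 2. 3b->2: ok.
aaabb: 2b undefined. 2b->0: no, b/ababb meet in 0. 2b->1: no, a/ababb meet in 1. 2b->2: no, ab/ababb meet in 2. 2b->3: ok.
aaabaa: 3a undefined. 3a->0: ok.
All examples now run through 4 states with every (state, symbol) defined. Accept strings end in {0,1,2}, Reject strings end in {3}; accept={0,1,2}.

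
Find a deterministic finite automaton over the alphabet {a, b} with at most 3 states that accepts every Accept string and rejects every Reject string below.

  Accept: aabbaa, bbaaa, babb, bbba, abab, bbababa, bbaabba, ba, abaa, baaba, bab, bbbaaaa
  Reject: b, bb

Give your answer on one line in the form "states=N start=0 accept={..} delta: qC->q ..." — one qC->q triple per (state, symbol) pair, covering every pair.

states=3 start=0 accept={0,2} delta: 0a->0 0b->1 1a->2 1b->1 2a->0 2b->2

Grow the machine one transition at a time. Run the examples from 0; the earliest place one falls off (shortest prefix, ties alphabetical) gets sent to the lowest-numbered state that keeps every Accept/Reject pair distinguishable — a pair clashes when both reach the same state with identical unread suffix — and to a fresh state only if none does.
a: 0a undefined. 0a->0: ok.
b: 0b undefined. 0b->0: no, aabbaa/b meet in 0. Open state 1: 0b->1.
ba: 1a undefined. 1a->0: no, babb/bb meet in 1 with "b" left. 1a->1: no, abab/bb meet in 1 with "b" left. Open state 2: 1a->2.
bb: 1b undefined. 1b->0: no, aabbaa/bb meet in 0. 1b->1: ok.
baa: 2a undefined. 2a->0: ok.
bab: 2b undefined. 2b->0: no, babb/b meet in 1. 2b->1: no, babb/b meet in 1. 2b->2: ok.
All examples now run through 3 states with every (state, symbol) defined. Accept strings end in {0,2}, Reject strings end in {1}; accept={0,2}.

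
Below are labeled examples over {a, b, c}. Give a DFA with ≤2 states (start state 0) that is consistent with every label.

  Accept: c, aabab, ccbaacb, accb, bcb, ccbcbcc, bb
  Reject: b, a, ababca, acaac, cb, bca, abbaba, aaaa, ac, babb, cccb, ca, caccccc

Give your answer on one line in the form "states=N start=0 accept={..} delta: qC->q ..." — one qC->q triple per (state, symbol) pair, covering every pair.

states=2 start=0 accept={0} delta: 0a->1 0b->1 0c->0 1a->1 1b->0 1c->1

Fold the examples into a partial DFA from state 0: repeatedly fix the first undefined (state, symbol) met by the shortest-then-alphabetical prefix, trying targets in increasing order and rejecting any under which an Accept and a Reject string meet in one state with the same remainder; add a state when all current targets are rejected. Accepting states are where Accept strings end.
a: 0a undefined. 0a->0: no, c/ac meet in 0 with "c" left. Open state 1: 0a->1.
b: 0b undefined. 0b->0: no, bcb/cb meet in 0 with "cb" left. 0b->1: ok.
c: 0c undefined. 0c->0: ok.
aa: 1a undefined. 1a->0: no, c/aaaa meet in 0. 1a->1: ok.
ab: 1b undefined. 1b->0: ok.
ac: 1c undefined. 1c->0: no, c/acaac meet in 0. 1c->1: ok.
All examples now run through 2 states with every (state, symbol) defined. Accept strings end in {0}, Reject strings end in {1}; accept={0}.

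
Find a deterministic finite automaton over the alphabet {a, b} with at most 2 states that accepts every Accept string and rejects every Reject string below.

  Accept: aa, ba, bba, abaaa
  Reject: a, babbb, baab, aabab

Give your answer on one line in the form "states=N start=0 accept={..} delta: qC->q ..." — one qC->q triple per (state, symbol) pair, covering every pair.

states=2 start=0 accept={0} delta: 0a->1 0b->1 1a->0 1b->1

State merging on the prefix tree: take the shortest (then alphabetical) example prefix whose next move is undefined and point that move at state 0, else 1, else 2, ...; a target is out if some Accept/Reject pair would then sit in one state with the same input left (inseparable). If every existing state is out, open a new one.
a: 0a undefined. 0a->0: no, aa/a meet in 0. Open state 1: 0a->1.
b: 0b undefined. 0b->0: no, ba/a meet in 1. 0b->1: ok.
aa: 1a undefined. 1a->0: ok.
ab: 1b undefined. 1b->0: no, aa/baab meet in 0. 1b->1: ok.
All examples now run through 2 states with every (state, symbol) defined. Accept strings end in {0}, Reject strings end in {1}; accept={0}.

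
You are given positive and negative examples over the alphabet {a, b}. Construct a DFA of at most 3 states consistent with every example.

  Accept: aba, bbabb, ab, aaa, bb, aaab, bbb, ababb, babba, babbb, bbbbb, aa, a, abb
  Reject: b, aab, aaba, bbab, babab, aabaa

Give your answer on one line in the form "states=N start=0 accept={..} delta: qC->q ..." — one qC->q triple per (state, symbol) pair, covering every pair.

states=3 start=0 accept={0,1} delta: 0a->1 0b->2 1a->0 1b->1 2a->2 2b->1

Grow the machine one transition at a time. Run the examples from 0; the earliest place one falls off (shortest prefix, ties alphabetical) gets sent to the lowest-numbered state that keeps every Accept/Reject pair distinguishable — a pair clashes when both reach the same state with identical unread suffix — and to a fresh state only if none does.
a: 0a undefined. 0a->0: no, aba/aaba meet in 0 with "ba" left. Open state 1: 0a->1.
b: 0b undefined. 0b->0: no, ab/bbab meet in 1 with "b" left. 0b->1: no, a/b meet in 1. Open state 2: 0b->2.
aa: 1a undefined. 1a->0: ok.
ab: 1b undefined. 1b->0: no, ababb/b meet in 2. 1b->1: ok.
ba: 2a undefined. 2a->0: no, aba/aaba meet in 0. 2a->1: no, aba/aabaa meet in 0. 2a->2: ok.
bb: 2b undefined. 2b->0: no, bbabb/bbab meet in 1. 2b->1: ok.
All examples now run through 3 states with every (state, symbol) defined. Accept strings end in {0,1}, Reject strings end in {2}; accept={0,1}.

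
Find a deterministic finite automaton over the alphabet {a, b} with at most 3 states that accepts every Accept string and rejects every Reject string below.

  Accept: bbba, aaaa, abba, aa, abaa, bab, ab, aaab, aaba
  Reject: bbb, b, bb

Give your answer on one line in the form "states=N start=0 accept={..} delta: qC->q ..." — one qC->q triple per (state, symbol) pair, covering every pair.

states=2 start=0 accept={1} delta: 0a->1 0b->0 1a->1 1b->1

State merging on the prefix tree: take the shortest (then alphabetical) example prefix whose next move is undefined and point that move at state 0, else 1, else 2, ...; a target is out if some Accept/Reject pair would then sit in one state with the same input left (inseparable). If every existing state is out, open a new one.
a: 0a undefined. 0a->0: no, ab/b meet in 0 with "b" left. Open state 1: 0a->1.
b: 0b undefined. 0b->0: ok.
aa: 1a undefined. 1a->0: no, aaaa/bbb meet in 0. 1a->1: ok.
ab: 1b undefined. 1b->0: no, bab/bbb meet in 0. 1b->1: ok.
All examples now run through 2 states with every (state, symbol) defined. Accept strings end in {1}, Reject strings end in {0}; accept={1}.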